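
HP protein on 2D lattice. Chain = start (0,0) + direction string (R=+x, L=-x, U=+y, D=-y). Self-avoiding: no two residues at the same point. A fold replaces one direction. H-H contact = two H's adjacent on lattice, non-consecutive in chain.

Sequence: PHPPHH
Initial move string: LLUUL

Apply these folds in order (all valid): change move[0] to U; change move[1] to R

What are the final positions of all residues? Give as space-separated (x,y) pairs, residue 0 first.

Initial moves: LLUUL
Fold: move[0]->U => ULUUL (positions: [(0, 0), (0, 1), (-1, 1), (-1, 2), (-1, 3), (-2, 3)])
Fold: move[1]->R => URUUL (positions: [(0, 0), (0, 1), (1, 1), (1, 2), (1, 3), (0, 3)])

Answer: (0,0) (0,1) (1,1) (1,2) (1,3) (0,3)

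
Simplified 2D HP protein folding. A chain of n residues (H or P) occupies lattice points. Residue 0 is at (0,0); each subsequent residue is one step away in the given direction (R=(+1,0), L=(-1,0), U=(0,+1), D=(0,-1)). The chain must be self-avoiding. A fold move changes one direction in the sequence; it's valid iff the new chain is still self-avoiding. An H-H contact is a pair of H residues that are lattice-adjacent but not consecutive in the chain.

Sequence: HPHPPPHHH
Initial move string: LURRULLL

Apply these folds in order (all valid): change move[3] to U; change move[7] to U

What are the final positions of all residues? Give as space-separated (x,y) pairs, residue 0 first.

Answer: (0,0) (-1,0) (-1,1) (0,1) (0,2) (0,3) (-1,3) (-2,3) (-2,4)

Derivation:
Initial moves: LURRULLL
Fold: move[3]->U => LURUULLL (positions: [(0, 0), (-1, 0), (-1, 1), (0, 1), (0, 2), (0, 3), (-1, 3), (-2, 3), (-3, 3)])
Fold: move[7]->U => LURUULLU (positions: [(0, 0), (-1, 0), (-1, 1), (0, 1), (0, 2), (0, 3), (-1, 3), (-2, 3), (-2, 4)])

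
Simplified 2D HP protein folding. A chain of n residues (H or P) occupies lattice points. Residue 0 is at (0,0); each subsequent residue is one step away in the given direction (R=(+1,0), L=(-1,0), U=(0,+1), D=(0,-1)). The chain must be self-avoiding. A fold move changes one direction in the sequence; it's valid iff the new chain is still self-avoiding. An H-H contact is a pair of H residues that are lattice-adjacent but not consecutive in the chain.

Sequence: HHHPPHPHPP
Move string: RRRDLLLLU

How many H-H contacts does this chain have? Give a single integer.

Answer: 2

Derivation:
Positions: [(0, 0), (1, 0), (2, 0), (3, 0), (3, -1), (2, -1), (1, -1), (0, -1), (-1, -1), (-1, 0)]
H-H contact: residue 0 @(0,0) - residue 7 @(0, -1)
H-H contact: residue 2 @(2,0) - residue 5 @(2, -1)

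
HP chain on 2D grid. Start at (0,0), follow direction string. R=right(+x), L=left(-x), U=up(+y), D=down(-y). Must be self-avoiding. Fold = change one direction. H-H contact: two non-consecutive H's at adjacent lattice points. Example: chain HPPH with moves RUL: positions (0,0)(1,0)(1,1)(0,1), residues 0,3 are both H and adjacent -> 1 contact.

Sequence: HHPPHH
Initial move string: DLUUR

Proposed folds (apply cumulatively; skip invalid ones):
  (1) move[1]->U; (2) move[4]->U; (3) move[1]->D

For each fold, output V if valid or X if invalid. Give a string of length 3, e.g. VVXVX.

Answer: XVX

Derivation:
Initial: DLUUR -> [(0, 0), (0, -1), (-1, -1), (-1, 0), (-1, 1), (0, 1)]
Fold 1: move[1]->U => DUUUR INVALID (collision), skipped
Fold 2: move[4]->U => DLUUU VALID
Fold 3: move[1]->D => DDUUU INVALID (collision), skipped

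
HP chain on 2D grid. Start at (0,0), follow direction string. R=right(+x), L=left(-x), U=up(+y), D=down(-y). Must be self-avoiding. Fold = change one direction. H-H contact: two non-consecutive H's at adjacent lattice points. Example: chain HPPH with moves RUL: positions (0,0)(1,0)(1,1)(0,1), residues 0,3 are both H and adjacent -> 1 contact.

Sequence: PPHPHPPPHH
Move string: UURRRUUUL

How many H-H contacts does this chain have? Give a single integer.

Positions: [(0, 0), (0, 1), (0, 2), (1, 2), (2, 2), (3, 2), (3, 3), (3, 4), (3, 5), (2, 5)]
No H-H contacts found.

Answer: 0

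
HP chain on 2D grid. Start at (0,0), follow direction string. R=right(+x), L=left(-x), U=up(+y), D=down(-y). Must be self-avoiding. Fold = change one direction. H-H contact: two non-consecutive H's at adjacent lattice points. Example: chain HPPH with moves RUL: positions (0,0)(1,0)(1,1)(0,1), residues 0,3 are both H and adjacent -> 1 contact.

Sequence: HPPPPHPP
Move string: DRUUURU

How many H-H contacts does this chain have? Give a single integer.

Positions: [(0, 0), (0, -1), (1, -1), (1, 0), (1, 1), (1, 2), (2, 2), (2, 3)]
No H-H contacts found.

Answer: 0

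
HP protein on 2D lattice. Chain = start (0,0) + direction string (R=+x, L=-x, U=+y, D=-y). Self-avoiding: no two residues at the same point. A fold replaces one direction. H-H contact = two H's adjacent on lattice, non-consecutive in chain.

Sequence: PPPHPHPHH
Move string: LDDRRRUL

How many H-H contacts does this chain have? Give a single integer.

Answer: 1

Derivation:
Positions: [(0, 0), (-1, 0), (-1, -1), (-1, -2), (0, -2), (1, -2), (2, -2), (2, -1), (1, -1)]
H-H contact: residue 5 @(1,-2) - residue 8 @(1, -1)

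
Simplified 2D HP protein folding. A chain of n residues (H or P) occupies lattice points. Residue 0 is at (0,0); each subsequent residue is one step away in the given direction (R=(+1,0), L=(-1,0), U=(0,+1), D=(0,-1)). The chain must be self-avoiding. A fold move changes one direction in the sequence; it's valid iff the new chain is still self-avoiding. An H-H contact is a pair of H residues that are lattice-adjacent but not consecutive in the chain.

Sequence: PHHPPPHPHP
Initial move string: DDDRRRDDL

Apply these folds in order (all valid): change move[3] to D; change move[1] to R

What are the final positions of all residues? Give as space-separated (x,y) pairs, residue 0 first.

Initial moves: DDDRRRDDL
Fold: move[3]->D => DDDDRRDDL (positions: [(0, 0), (0, -1), (0, -2), (0, -3), (0, -4), (1, -4), (2, -4), (2, -5), (2, -6), (1, -6)])
Fold: move[1]->R => DRDDRRDDL (positions: [(0, 0), (0, -1), (1, -1), (1, -2), (1, -3), (2, -3), (3, -3), (3, -4), (3, -5), (2, -5)])

Answer: (0,0) (0,-1) (1,-1) (1,-2) (1,-3) (2,-3) (3,-3) (3,-4) (3,-5) (2,-5)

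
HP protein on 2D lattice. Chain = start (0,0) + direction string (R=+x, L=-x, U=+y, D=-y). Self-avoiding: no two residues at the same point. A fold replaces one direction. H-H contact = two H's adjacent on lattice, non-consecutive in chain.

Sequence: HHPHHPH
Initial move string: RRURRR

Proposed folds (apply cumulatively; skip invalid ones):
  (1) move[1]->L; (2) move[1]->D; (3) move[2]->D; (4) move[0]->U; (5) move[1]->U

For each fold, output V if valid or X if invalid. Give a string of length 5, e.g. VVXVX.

Answer: XXVVX

Derivation:
Initial: RRURRR -> [(0, 0), (1, 0), (2, 0), (2, 1), (3, 1), (4, 1), (5, 1)]
Fold 1: move[1]->L => RLURRR INVALID (collision), skipped
Fold 2: move[1]->D => RDURRR INVALID (collision), skipped
Fold 3: move[2]->D => RRDRRR VALID
Fold 4: move[0]->U => URDRRR VALID
Fold 5: move[1]->U => UUDRRR INVALID (collision), skipped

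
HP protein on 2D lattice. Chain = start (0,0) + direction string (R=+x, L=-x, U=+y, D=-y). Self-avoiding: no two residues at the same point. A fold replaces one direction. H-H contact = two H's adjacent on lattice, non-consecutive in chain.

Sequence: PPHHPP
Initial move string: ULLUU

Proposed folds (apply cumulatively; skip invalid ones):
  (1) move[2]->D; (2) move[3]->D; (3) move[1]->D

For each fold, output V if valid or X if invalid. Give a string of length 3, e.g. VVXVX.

Answer: XXX

Derivation:
Initial: ULLUU -> [(0, 0), (0, 1), (-1, 1), (-2, 1), (-2, 2), (-2, 3)]
Fold 1: move[2]->D => ULDUU INVALID (collision), skipped
Fold 2: move[3]->D => ULLDU INVALID (collision), skipped
Fold 3: move[1]->D => UDLUU INVALID (collision), skipped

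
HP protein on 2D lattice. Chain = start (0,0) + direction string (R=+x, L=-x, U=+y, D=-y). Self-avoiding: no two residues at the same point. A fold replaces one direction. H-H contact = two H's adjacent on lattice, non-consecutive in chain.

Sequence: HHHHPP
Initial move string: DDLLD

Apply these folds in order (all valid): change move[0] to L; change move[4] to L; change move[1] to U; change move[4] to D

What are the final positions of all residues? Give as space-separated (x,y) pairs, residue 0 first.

Answer: (0,0) (-1,0) (-1,1) (-2,1) (-3,1) (-3,0)

Derivation:
Initial moves: DDLLD
Fold: move[0]->L => LDLLD (positions: [(0, 0), (-1, 0), (-1, -1), (-2, -1), (-3, -1), (-3, -2)])
Fold: move[4]->L => LDLLL (positions: [(0, 0), (-1, 0), (-1, -1), (-2, -1), (-3, -1), (-4, -1)])
Fold: move[1]->U => LULLL (positions: [(0, 0), (-1, 0), (-1, 1), (-2, 1), (-3, 1), (-4, 1)])
Fold: move[4]->D => LULLD (positions: [(0, 0), (-1, 0), (-1, 1), (-2, 1), (-3, 1), (-3, 0)])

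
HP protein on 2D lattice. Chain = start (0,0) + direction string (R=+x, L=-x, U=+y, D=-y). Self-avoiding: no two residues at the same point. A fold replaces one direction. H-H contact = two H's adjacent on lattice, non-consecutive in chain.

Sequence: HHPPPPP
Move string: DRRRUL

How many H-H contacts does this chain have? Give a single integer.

Positions: [(0, 0), (0, -1), (1, -1), (2, -1), (3, -1), (3, 0), (2, 0)]
No H-H contacts found.

Answer: 0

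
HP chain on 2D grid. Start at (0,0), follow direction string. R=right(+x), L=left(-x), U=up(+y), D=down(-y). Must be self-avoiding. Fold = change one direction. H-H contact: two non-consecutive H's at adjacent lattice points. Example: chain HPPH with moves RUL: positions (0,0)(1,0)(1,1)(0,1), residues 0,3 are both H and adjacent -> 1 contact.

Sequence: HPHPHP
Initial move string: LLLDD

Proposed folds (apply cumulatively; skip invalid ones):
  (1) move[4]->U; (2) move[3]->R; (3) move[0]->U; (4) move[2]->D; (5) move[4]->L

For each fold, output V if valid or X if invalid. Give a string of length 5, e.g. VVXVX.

Answer: XXVVV

Derivation:
Initial: LLLDD -> [(0, 0), (-1, 0), (-2, 0), (-3, 0), (-3, -1), (-3, -2)]
Fold 1: move[4]->U => LLLDU INVALID (collision), skipped
Fold 2: move[3]->R => LLLRD INVALID (collision), skipped
Fold 3: move[0]->U => ULLDD VALID
Fold 4: move[2]->D => ULDDD VALID
Fold 5: move[4]->L => ULDDL VALID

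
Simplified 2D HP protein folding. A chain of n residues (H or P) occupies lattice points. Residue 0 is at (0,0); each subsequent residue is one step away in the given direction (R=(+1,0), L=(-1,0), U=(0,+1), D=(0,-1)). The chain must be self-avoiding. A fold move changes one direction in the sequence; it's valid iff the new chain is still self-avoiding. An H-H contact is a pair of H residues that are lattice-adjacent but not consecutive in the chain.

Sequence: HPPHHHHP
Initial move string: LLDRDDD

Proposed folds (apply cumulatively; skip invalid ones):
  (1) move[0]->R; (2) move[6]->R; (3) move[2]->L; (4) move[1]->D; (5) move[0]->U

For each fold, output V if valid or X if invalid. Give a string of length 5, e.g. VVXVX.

Initial: LLDRDDD -> [(0, 0), (-1, 0), (-2, 0), (-2, -1), (-1, -1), (-1, -2), (-1, -3), (-1, -4)]
Fold 1: move[0]->R => RLDRDDD INVALID (collision), skipped
Fold 2: move[6]->R => LLDRDDR VALID
Fold 3: move[2]->L => LLLRDDR INVALID (collision), skipped
Fold 4: move[1]->D => LDDRDDR VALID
Fold 5: move[0]->U => UDDRDDR INVALID (collision), skipped

Answer: XVXVX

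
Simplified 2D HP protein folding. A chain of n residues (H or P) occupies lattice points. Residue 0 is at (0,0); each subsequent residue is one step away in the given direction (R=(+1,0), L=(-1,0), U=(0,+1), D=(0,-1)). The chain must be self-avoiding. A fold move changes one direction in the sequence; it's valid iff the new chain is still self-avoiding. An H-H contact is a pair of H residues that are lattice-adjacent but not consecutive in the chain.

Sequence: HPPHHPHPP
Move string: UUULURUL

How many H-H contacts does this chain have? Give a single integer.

Answer: 1

Derivation:
Positions: [(0, 0), (0, 1), (0, 2), (0, 3), (-1, 3), (-1, 4), (0, 4), (0, 5), (-1, 5)]
H-H contact: residue 3 @(0,3) - residue 6 @(0, 4)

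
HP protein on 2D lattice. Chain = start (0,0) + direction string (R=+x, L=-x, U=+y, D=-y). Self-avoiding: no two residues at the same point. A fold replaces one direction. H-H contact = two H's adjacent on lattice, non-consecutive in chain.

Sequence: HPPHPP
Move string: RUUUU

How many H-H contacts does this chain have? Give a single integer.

Answer: 0

Derivation:
Positions: [(0, 0), (1, 0), (1, 1), (1, 2), (1, 3), (1, 4)]
No H-H contacts found.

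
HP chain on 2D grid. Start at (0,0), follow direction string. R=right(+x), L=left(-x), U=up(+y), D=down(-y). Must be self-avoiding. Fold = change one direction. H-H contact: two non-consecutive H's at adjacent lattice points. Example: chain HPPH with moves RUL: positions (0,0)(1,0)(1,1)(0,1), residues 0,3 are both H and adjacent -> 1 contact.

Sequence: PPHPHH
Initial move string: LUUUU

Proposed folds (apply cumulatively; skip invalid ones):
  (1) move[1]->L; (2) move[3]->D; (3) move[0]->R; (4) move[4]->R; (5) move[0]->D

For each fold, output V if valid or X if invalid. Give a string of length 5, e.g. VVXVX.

Initial: LUUUU -> [(0, 0), (-1, 0), (-1, 1), (-1, 2), (-1, 3), (-1, 4)]
Fold 1: move[1]->L => LLUUU VALID
Fold 2: move[3]->D => LLUDU INVALID (collision), skipped
Fold 3: move[0]->R => RLUUU INVALID (collision), skipped
Fold 4: move[4]->R => LLUUR VALID
Fold 5: move[0]->D => DLUUR VALID

Answer: VXXVV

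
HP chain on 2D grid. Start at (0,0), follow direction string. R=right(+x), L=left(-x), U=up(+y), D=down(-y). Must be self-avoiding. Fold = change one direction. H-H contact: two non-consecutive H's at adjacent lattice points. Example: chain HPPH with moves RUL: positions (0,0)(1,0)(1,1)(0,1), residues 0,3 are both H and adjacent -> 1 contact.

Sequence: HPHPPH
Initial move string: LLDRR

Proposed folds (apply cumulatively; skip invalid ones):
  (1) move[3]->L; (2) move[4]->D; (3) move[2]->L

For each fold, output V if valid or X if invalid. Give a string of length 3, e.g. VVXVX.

Answer: XVX

Derivation:
Initial: LLDRR -> [(0, 0), (-1, 0), (-2, 0), (-2, -1), (-1, -1), (0, -1)]
Fold 1: move[3]->L => LLDLR INVALID (collision), skipped
Fold 2: move[4]->D => LLDRD VALID
Fold 3: move[2]->L => LLLRD INVALID (collision), skipped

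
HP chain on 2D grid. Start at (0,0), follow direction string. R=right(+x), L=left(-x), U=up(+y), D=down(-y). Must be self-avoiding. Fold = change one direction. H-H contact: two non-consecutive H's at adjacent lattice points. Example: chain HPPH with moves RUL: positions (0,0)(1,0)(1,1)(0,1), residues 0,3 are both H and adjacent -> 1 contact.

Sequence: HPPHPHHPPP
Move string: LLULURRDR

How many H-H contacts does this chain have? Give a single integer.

Positions: [(0, 0), (-1, 0), (-2, 0), (-2, 1), (-3, 1), (-3, 2), (-2, 2), (-1, 2), (-1, 1), (0, 1)]
H-H contact: residue 3 @(-2,1) - residue 6 @(-2, 2)

Answer: 1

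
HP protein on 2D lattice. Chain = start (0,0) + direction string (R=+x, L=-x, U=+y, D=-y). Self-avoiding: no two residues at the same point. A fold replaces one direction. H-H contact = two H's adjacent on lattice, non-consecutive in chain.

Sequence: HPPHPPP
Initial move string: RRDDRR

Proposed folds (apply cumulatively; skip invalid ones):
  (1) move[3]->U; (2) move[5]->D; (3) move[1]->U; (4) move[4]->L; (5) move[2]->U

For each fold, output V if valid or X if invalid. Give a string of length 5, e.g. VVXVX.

Initial: RRDDRR -> [(0, 0), (1, 0), (2, 0), (2, -1), (2, -2), (3, -2), (4, -2)]
Fold 1: move[3]->U => RRDURR INVALID (collision), skipped
Fold 2: move[5]->D => RRDDRD VALID
Fold 3: move[1]->U => RUDDRD INVALID (collision), skipped
Fold 4: move[4]->L => RRDDLD VALID
Fold 5: move[2]->U => RRUDLD INVALID (collision), skipped

Answer: XVXVX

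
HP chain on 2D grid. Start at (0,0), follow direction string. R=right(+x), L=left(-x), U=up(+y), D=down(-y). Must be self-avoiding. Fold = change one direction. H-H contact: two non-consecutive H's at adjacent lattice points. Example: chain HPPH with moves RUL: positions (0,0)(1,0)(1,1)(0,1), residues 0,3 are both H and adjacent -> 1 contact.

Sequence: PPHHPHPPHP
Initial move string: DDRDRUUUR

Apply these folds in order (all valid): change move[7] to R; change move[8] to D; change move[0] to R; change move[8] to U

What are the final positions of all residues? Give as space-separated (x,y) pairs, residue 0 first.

Answer: (0,0) (1,0) (1,-1) (2,-1) (2,-2) (3,-2) (3,-1) (3,0) (4,0) (4,1)

Derivation:
Initial moves: DDRDRUUUR
Fold: move[7]->R => DDRDRUURR (positions: [(0, 0), (0, -1), (0, -2), (1, -2), (1, -3), (2, -3), (2, -2), (2, -1), (3, -1), (4, -1)])
Fold: move[8]->D => DDRDRUURD (positions: [(0, 0), (0, -1), (0, -2), (1, -2), (1, -3), (2, -3), (2, -2), (2, -1), (3, -1), (3, -2)])
Fold: move[0]->R => RDRDRUURD (positions: [(0, 0), (1, 0), (1, -1), (2, -1), (2, -2), (3, -2), (3, -1), (3, 0), (4, 0), (4, -1)])
Fold: move[8]->U => RDRDRUURU (positions: [(0, 0), (1, 0), (1, -1), (2, -1), (2, -2), (3, -2), (3, -1), (3, 0), (4, 0), (4, 1)])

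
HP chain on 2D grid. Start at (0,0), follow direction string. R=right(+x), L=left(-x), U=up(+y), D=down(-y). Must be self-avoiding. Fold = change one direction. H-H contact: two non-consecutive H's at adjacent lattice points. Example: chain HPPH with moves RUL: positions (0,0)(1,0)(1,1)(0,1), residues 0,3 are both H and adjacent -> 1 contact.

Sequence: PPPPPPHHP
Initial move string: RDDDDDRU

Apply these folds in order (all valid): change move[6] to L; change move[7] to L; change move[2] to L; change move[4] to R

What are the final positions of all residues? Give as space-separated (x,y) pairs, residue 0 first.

Answer: (0,0) (1,0) (1,-1) (0,-1) (0,-2) (1,-2) (1,-3) (0,-3) (-1,-3)

Derivation:
Initial moves: RDDDDDRU
Fold: move[6]->L => RDDDDDLU (positions: [(0, 0), (1, 0), (1, -1), (1, -2), (1, -3), (1, -4), (1, -5), (0, -5), (0, -4)])
Fold: move[7]->L => RDDDDDLL (positions: [(0, 0), (1, 0), (1, -1), (1, -2), (1, -3), (1, -4), (1, -5), (0, -5), (-1, -5)])
Fold: move[2]->L => RDLDDDLL (positions: [(0, 0), (1, 0), (1, -1), (0, -1), (0, -2), (0, -3), (0, -4), (-1, -4), (-2, -4)])
Fold: move[4]->R => RDLDRDLL (positions: [(0, 0), (1, 0), (1, -1), (0, -1), (0, -2), (1, -2), (1, -3), (0, -3), (-1, -3)])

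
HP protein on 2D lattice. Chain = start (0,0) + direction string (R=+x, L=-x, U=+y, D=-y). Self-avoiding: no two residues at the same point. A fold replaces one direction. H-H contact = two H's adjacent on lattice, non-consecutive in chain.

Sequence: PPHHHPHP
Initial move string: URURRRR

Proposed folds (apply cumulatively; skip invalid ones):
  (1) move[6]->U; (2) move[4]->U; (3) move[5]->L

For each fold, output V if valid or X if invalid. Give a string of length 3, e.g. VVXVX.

Initial: URURRRR -> [(0, 0), (0, 1), (1, 1), (1, 2), (2, 2), (3, 2), (4, 2), (5, 2)]
Fold 1: move[6]->U => URURRRU VALID
Fold 2: move[4]->U => URURURU VALID
Fold 3: move[5]->L => URURULU VALID

Answer: VVV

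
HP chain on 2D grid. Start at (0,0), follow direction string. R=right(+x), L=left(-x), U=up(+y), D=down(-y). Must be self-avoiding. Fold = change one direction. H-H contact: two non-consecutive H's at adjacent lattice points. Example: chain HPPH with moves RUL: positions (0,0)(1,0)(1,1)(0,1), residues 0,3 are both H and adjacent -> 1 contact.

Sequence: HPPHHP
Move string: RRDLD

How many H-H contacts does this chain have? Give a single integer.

Answer: 0

Derivation:
Positions: [(0, 0), (1, 0), (2, 0), (2, -1), (1, -1), (1, -2)]
No H-H contacts found.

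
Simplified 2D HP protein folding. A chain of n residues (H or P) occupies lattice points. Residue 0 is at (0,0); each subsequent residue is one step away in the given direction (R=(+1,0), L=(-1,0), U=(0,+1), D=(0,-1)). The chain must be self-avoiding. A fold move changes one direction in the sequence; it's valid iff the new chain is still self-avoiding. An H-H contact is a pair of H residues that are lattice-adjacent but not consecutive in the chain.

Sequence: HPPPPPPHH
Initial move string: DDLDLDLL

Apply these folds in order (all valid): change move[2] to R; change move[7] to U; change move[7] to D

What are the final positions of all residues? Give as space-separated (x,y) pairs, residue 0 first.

Answer: (0,0) (0,-1) (0,-2) (1,-2) (1,-3) (0,-3) (0,-4) (-1,-4) (-1,-5)

Derivation:
Initial moves: DDLDLDLL
Fold: move[2]->R => DDRDLDLL (positions: [(0, 0), (0, -1), (0, -2), (1, -2), (1, -3), (0, -3), (0, -4), (-1, -4), (-2, -4)])
Fold: move[7]->U => DDRDLDLU (positions: [(0, 0), (0, -1), (0, -2), (1, -2), (1, -3), (0, -3), (0, -4), (-1, -4), (-1, -3)])
Fold: move[7]->D => DDRDLDLD (positions: [(0, 0), (0, -1), (0, -2), (1, -2), (1, -3), (0, -3), (0, -4), (-1, -4), (-1, -5)])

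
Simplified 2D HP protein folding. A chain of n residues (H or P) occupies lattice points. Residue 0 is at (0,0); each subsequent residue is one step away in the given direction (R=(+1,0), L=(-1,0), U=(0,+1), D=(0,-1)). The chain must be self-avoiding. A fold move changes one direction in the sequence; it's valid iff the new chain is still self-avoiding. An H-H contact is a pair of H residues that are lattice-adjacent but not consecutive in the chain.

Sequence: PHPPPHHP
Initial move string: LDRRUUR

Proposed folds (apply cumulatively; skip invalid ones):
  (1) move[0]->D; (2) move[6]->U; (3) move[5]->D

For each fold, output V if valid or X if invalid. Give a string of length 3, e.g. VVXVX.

Answer: VVX

Derivation:
Initial: LDRRUUR -> [(0, 0), (-1, 0), (-1, -1), (0, -1), (1, -1), (1, 0), (1, 1), (2, 1)]
Fold 1: move[0]->D => DDRRUUR VALID
Fold 2: move[6]->U => DDRRUUU VALID
Fold 3: move[5]->D => DDRRUDU INVALID (collision), skipped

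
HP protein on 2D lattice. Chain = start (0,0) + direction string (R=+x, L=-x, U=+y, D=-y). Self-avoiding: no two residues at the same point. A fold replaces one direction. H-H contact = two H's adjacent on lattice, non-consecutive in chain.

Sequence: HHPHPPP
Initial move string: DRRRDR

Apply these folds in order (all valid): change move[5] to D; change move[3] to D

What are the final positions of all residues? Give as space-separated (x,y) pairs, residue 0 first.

Answer: (0,0) (0,-1) (1,-1) (2,-1) (2,-2) (2,-3) (2,-4)

Derivation:
Initial moves: DRRRDR
Fold: move[5]->D => DRRRDD (positions: [(0, 0), (0, -1), (1, -1), (2, -1), (3, -1), (3, -2), (3, -3)])
Fold: move[3]->D => DRRDDD (positions: [(0, 0), (0, -1), (1, -1), (2, -1), (2, -2), (2, -3), (2, -4)])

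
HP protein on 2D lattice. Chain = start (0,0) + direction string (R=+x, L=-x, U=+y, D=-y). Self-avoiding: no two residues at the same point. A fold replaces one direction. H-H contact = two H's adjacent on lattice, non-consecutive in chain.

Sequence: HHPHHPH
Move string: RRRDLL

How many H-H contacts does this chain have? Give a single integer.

Positions: [(0, 0), (1, 0), (2, 0), (3, 0), (3, -1), (2, -1), (1, -1)]
H-H contact: residue 1 @(1,0) - residue 6 @(1, -1)

Answer: 1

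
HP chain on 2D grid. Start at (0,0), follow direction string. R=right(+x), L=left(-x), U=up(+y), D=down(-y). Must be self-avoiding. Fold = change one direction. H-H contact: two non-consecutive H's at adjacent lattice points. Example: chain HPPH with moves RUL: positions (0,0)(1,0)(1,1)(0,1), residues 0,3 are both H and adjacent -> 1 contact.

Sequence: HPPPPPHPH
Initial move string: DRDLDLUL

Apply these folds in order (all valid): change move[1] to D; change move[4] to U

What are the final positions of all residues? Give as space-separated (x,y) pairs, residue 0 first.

Answer: (0,0) (0,-1) (0,-2) (0,-3) (-1,-3) (-1,-2) (-2,-2) (-2,-1) (-3,-1)

Derivation:
Initial moves: DRDLDLUL
Fold: move[1]->D => DDDLDLUL (positions: [(0, 0), (0, -1), (0, -2), (0, -3), (-1, -3), (-1, -4), (-2, -4), (-2, -3), (-3, -3)])
Fold: move[4]->U => DDDLULUL (positions: [(0, 0), (0, -1), (0, -2), (0, -3), (-1, -3), (-1, -2), (-2, -2), (-2, -1), (-3, -1)])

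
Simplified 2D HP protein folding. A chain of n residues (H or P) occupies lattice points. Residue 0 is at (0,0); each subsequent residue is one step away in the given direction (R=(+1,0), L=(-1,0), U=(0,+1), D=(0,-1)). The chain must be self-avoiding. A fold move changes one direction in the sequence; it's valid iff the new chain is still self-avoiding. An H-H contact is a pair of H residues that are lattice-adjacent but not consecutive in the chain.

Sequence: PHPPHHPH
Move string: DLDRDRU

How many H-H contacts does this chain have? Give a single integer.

Answer: 2

Derivation:
Positions: [(0, 0), (0, -1), (-1, -1), (-1, -2), (0, -2), (0, -3), (1, -3), (1, -2)]
H-H contact: residue 1 @(0,-1) - residue 4 @(0, -2)
H-H contact: residue 4 @(0,-2) - residue 7 @(1, -2)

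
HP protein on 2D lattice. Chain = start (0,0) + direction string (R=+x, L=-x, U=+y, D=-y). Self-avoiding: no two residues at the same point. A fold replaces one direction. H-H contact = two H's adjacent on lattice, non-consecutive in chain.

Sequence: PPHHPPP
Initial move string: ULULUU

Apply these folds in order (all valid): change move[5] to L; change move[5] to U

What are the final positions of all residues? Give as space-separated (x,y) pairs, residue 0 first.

Initial moves: ULULUU
Fold: move[5]->L => ULULUL (positions: [(0, 0), (0, 1), (-1, 1), (-1, 2), (-2, 2), (-2, 3), (-3, 3)])
Fold: move[5]->U => ULULUU (positions: [(0, 0), (0, 1), (-1, 1), (-1, 2), (-2, 2), (-2, 3), (-2, 4)])

Answer: (0,0) (0,1) (-1,1) (-1,2) (-2,2) (-2,3) (-2,4)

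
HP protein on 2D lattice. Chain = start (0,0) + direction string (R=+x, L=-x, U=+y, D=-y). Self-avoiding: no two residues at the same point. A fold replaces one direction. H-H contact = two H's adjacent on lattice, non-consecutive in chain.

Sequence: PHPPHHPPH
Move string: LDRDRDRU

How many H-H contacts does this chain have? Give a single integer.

Positions: [(0, 0), (-1, 0), (-1, -1), (0, -1), (0, -2), (1, -2), (1, -3), (2, -3), (2, -2)]
H-H contact: residue 5 @(1,-2) - residue 8 @(2, -2)

Answer: 1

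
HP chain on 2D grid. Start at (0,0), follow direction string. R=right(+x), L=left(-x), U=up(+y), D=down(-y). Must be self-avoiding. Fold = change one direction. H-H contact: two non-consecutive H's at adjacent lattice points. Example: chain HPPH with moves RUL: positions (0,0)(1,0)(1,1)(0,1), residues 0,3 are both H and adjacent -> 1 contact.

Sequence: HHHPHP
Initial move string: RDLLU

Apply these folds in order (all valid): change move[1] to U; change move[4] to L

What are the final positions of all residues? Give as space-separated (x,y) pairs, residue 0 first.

Initial moves: RDLLU
Fold: move[1]->U => RULLU (positions: [(0, 0), (1, 0), (1, 1), (0, 1), (-1, 1), (-1, 2)])
Fold: move[4]->L => RULLL (positions: [(0, 0), (1, 0), (1, 1), (0, 1), (-1, 1), (-2, 1)])

Answer: (0,0) (1,0) (1,1) (0,1) (-1,1) (-2,1)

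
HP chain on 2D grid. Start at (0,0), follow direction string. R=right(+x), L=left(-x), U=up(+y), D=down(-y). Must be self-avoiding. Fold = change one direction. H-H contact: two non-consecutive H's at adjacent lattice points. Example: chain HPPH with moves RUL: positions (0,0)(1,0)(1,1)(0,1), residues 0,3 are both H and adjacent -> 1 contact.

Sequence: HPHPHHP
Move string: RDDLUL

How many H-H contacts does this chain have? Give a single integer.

Answer: 2

Derivation:
Positions: [(0, 0), (1, 0), (1, -1), (1, -2), (0, -2), (0, -1), (-1, -1)]
H-H contact: residue 0 @(0,0) - residue 5 @(0, -1)
H-H contact: residue 2 @(1,-1) - residue 5 @(0, -1)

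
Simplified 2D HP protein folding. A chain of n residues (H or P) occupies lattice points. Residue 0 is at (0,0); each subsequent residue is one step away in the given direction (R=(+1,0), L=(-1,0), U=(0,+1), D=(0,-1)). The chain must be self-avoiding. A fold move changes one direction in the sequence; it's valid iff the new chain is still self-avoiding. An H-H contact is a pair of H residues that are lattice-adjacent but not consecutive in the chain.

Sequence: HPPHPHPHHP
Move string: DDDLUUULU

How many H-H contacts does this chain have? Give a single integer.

Answer: 1

Derivation:
Positions: [(0, 0), (0, -1), (0, -2), (0, -3), (-1, -3), (-1, -2), (-1, -1), (-1, 0), (-2, 0), (-2, 1)]
H-H contact: residue 0 @(0,0) - residue 7 @(-1, 0)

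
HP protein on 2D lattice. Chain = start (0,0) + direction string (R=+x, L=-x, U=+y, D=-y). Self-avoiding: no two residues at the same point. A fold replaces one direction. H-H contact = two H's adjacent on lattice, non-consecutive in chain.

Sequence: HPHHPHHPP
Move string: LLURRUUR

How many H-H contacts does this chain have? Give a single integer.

Answer: 1

Derivation:
Positions: [(0, 0), (-1, 0), (-2, 0), (-2, 1), (-1, 1), (0, 1), (0, 2), (0, 3), (1, 3)]
H-H contact: residue 0 @(0,0) - residue 5 @(0, 1)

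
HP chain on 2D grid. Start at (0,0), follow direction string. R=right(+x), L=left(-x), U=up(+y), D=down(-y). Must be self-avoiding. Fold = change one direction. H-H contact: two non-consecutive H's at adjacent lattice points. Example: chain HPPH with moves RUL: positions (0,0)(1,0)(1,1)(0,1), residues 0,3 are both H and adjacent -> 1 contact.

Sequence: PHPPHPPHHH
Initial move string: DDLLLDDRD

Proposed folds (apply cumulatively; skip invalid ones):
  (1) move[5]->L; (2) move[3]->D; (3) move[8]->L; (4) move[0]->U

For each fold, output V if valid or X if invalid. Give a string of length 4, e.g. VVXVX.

Initial: DDLLLDDRD -> [(0, 0), (0, -1), (0, -2), (-1, -2), (-2, -2), (-3, -2), (-3, -3), (-3, -4), (-2, -4), (-2, -5)]
Fold 1: move[5]->L => DDLLLLDRD VALID
Fold 2: move[3]->D => DDLDLLDRD VALID
Fold 3: move[8]->L => DDLDLLDRL INVALID (collision), skipped
Fold 4: move[0]->U => UDLDLLDRD INVALID (collision), skipped

Answer: VVXX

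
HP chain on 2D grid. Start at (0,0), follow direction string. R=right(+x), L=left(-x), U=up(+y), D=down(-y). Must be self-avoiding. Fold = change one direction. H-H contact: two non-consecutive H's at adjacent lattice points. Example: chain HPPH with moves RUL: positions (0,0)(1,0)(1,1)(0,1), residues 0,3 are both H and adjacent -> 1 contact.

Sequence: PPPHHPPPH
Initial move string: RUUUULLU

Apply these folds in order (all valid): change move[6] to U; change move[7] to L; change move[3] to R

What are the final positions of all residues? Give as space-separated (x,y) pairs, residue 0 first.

Initial moves: RUUUULLU
Fold: move[6]->U => RUUUULUU (positions: [(0, 0), (1, 0), (1, 1), (1, 2), (1, 3), (1, 4), (0, 4), (0, 5), (0, 6)])
Fold: move[7]->L => RUUUULUL (positions: [(0, 0), (1, 0), (1, 1), (1, 2), (1, 3), (1, 4), (0, 4), (0, 5), (-1, 5)])
Fold: move[3]->R => RUURULUL (positions: [(0, 0), (1, 0), (1, 1), (1, 2), (2, 2), (2, 3), (1, 3), (1, 4), (0, 4)])

Answer: (0,0) (1,0) (1,1) (1,2) (2,2) (2,3) (1,3) (1,4) (0,4)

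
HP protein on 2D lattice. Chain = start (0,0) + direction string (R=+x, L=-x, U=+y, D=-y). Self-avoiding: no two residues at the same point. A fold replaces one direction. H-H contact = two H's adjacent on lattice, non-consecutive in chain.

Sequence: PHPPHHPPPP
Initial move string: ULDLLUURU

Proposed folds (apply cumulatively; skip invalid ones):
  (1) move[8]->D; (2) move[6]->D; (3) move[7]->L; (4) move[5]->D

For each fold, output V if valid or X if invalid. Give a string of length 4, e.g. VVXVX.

Initial: ULDLLUURU -> [(0, 0), (0, 1), (-1, 1), (-1, 0), (-2, 0), (-3, 0), (-3, 1), (-3, 2), (-2, 2), (-2, 3)]
Fold 1: move[8]->D => ULDLLUURD VALID
Fold 2: move[6]->D => ULDLLUDRD INVALID (collision), skipped
Fold 3: move[7]->L => ULDLLUULD VALID
Fold 4: move[5]->D => ULDLLDULD INVALID (collision), skipped

Answer: VXVX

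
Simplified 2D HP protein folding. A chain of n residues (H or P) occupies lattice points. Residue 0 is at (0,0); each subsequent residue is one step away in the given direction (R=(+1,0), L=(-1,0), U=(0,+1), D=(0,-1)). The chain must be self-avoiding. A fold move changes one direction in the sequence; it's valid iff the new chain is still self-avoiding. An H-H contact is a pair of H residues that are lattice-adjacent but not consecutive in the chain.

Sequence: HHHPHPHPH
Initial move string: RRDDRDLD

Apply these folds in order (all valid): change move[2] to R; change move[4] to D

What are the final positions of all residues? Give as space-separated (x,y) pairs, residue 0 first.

Initial moves: RRDDRDLD
Fold: move[2]->R => RRRDRDLD (positions: [(0, 0), (1, 0), (2, 0), (3, 0), (3, -1), (4, -1), (4, -2), (3, -2), (3, -3)])
Fold: move[4]->D => RRRDDDLD (positions: [(0, 0), (1, 0), (2, 0), (3, 0), (3, -1), (3, -2), (3, -3), (2, -3), (2, -4)])

Answer: (0,0) (1,0) (2,0) (3,0) (3,-1) (3,-2) (3,-3) (2,-3) (2,-4)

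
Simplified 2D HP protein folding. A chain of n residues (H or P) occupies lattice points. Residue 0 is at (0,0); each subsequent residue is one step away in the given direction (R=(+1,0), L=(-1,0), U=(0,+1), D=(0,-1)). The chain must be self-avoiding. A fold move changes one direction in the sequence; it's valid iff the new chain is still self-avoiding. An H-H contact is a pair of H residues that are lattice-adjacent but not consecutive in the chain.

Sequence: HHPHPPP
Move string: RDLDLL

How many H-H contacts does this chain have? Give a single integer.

Positions: [(0, 0), (1, 0), (1, -1), (0, -1), (0, -2), (-1, -2), (-2, -2)]
H-H contact: residue 0 @(0,0) - residue 3 @(0, -1)

Answer: 1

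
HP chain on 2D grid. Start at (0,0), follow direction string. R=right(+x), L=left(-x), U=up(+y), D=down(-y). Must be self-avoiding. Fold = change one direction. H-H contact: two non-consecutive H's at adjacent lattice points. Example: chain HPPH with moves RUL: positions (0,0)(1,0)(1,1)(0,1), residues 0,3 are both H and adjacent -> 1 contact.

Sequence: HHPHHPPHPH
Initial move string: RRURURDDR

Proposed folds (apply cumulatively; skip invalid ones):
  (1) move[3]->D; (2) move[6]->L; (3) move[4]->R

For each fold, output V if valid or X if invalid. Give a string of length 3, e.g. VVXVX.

Answer: XXV

Derivation:
Initial: RRURURDDR -> [(0, 0), (1, 0), (2, 0), (2, 1), (3, 1), (3, 2), (4, 2), (4, 1), (4, 0), (5, 0)]
Fold 1: move[3]->D => RRUDURDDR INVALID (collision), skipped
Fold 2: move[6]->L => RRURURLDR INVALID (collision), skipped
Fold 3: move[4]->R => RRURRRDDR VALID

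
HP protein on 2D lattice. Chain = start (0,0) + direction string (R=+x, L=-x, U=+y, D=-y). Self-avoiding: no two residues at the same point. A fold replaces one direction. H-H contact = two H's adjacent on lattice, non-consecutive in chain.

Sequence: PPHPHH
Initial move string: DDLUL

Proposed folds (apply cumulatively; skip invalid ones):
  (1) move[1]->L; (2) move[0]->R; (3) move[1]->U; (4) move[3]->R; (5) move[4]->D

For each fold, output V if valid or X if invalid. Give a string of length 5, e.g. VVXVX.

Answer: VXXXX

Derivation:
Initial: DDLUL -> [(0, 0), (0, -1), (0, -2), (-1, -2), (-1, -1), (-2, -1)]
Fold 1: move[1]->L => DLLUL VALID
Fold 2: move[0]->R => RLLUL INVALID (collision), skipped
Fold 3: move[1]->U => DULUL INVALID (collision), skipped
Fold 4: move[3]->R => DLLRL INVALID (collision), skipped
Fold 5: move[4]->D => DLLUD INVALID (collision), skipped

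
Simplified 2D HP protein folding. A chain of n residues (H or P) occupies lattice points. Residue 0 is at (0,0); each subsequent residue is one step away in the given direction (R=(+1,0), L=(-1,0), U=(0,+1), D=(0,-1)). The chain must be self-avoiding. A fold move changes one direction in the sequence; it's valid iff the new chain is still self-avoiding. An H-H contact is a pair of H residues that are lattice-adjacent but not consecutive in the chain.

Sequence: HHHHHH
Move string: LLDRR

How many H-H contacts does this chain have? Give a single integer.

Positions: [(0, 0), (-1, 0), (-2, 0), (-2, -1), (-1, -1), (0, -1)]
H-H contact: residue 0 @(0,0) - residue 5 @(0, -1)
H-H contact: residue 1 @(-1,0) - residue 4 @(-1, -1)

Answer: 2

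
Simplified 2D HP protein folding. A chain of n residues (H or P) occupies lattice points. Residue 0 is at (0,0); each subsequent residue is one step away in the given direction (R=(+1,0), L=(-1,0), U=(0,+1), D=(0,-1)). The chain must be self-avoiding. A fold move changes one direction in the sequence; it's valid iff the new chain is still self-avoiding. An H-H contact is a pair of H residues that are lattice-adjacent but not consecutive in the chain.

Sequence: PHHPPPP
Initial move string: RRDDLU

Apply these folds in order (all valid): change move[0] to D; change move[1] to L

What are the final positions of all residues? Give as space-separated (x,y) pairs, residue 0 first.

Answer: (0,0) (0,-1) (-1,-1) (-1,-2) (-1,-3) (-2,-3) (-2,-2)

Derivation:
Initial moves: RRDDLU
Fold: move[0]->D => DRDDLU (positions: [(0, 0), (0, -1), (1, -1), (1, -2), (1, -3), (0, -3), (0, -2)])
Fold: move[1]->L => DLDDLU (positions: [(0, 0), (0, -1), (-1, -1), (-1, -2), (-1, -3), (-2, -3), (-2, -2)])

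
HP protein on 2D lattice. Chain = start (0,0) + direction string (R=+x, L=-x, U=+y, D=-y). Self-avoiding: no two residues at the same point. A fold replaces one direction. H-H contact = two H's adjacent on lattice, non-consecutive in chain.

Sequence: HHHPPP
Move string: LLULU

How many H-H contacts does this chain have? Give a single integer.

Positions: [(0, 0), (-1, 0), (-2, 0), (-2, 1), (-3, 1), (-3, 2)]
No H-H contacts found.

Answer: 0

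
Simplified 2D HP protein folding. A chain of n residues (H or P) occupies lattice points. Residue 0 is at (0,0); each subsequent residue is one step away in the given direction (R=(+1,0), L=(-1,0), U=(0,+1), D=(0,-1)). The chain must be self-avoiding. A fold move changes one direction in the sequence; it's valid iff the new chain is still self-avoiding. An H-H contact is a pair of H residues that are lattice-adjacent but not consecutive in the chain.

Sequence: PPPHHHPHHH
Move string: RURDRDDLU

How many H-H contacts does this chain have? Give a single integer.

Answer: 1

Derivation:
Positions: [(0, 0), (1, 0), (1, 1), (2, 1), (2, 0), (3, 0), (3, -1), (3, -2), (2, -2), (2, -1)]
H-H contact: residue 4 @(2,0) - residue 9 @(2, -1)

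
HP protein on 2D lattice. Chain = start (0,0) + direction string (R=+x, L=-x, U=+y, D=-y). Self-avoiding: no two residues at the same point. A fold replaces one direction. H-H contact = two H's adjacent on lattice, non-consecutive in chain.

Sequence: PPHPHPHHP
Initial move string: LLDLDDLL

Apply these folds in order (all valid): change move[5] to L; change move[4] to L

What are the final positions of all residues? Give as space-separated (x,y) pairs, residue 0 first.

Initial moves: LLDLDDLL
Fold: move[5]->L => LLDLDLLL (positions: [(0, 0), (-1, 0), (-2, 0), (-2, -1), (-3, -1), (-3, -2), (-4, -2), (-5, -2), (-6, -2)])
Fold: move[4]->L => LLDLLLLL (positions: [(0, 0), (-1, 0), (-2, 0), (-2, -1), (-3, -1), (-4, -1), (-5, -1), (-6, -1), (-7, -1)])

Answer: (0,0) (-1,0) (-2,0) (-2,-1) (-3,-1) (-4,-1) (-5,-1) (-6,-1) (-7,-1)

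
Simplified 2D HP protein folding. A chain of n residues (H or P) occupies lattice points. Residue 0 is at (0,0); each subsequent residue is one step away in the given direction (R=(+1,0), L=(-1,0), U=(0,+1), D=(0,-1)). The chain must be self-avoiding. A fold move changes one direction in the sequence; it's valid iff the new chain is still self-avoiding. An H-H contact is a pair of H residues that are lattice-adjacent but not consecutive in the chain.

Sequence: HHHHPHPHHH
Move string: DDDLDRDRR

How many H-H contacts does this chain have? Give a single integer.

Answer: 0

Derivation:
Positions: [(0, 0), (0, -1), (0, -2), (0, -3), (-1, -3), (-1, -4), (0, -4), (0, -5), (1, -5), (2, -5)]
No H-H contacts found.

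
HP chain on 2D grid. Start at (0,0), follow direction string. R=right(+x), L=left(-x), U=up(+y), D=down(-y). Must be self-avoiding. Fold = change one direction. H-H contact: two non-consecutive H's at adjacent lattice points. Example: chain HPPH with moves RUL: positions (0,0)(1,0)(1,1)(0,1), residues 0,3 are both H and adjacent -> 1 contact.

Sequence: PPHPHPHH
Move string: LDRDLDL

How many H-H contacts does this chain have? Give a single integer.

Positions: [(0, 0), (-1, 0), (-1, -1), (0, -1), (0, -2), (-1, -2), (-1, -3), (-2, -3)]
No H-H contacts found.

Answer: 0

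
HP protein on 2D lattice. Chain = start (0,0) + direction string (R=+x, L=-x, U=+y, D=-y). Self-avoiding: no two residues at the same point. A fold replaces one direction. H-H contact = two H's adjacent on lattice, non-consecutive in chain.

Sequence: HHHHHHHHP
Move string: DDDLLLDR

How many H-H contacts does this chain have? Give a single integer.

Answer: 0

Derivation:
Positions: [(0, 0), (0, -1), (0, -2), (0, -3), (-1, -3), (-2, -3), (-3, -3), (-3, -4), (-2, -4)]
No H-H contacts found.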